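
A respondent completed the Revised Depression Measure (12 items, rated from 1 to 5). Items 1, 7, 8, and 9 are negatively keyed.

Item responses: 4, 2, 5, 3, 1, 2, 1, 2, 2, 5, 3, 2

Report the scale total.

Reverse-coded items (on a 1–5 scale, reversed = 6 − raw):
  item 1: 6 − 4 = 2
  item 7: 6 − 1 = 5
  item 8: 6 − 2 = 4
  item 9: 6 − 2 = 4
Scored items: 2, 2, 5, 3, 1, 2, 5, 4, 4, 5, 3, 2
Total = 2 + 2 + 5 + 3 + 1 + 2 + 5 + 4 + 4 + 5 + 3 + 2 = 38

38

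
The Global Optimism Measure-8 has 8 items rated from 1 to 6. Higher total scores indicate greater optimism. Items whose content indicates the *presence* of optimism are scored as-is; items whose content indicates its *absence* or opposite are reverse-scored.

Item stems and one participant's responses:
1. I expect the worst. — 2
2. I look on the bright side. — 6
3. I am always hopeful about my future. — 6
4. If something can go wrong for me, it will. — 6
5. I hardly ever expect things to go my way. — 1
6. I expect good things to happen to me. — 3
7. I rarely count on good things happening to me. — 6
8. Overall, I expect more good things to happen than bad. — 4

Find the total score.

Items 1, 4, 5, 7 describe the absence/opposite of optimism → reverse-score.
on a 1–6 scale, reversed = 7 − raw.
  item 1: 7 − 2 = 5
  item 2: 6
  item 3: 6
  item 4: 7 − 6 = 1
  item 5: 7 − 1 = 6
  item 6: 3
  item 7: 7 − 6 = 1
  item 8: 4
Total = 5 + 6 + 6 + 1 + 6 + 3 + 1 + 4 = 32

32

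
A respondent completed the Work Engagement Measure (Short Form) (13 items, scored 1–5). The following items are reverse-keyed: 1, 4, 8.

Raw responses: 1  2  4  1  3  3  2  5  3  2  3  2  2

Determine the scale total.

37

Reversing items 1, 4 and 8 with 6 − raw:
Total = (6−1) + 2 + 4 + (6−1) + 3 + 3 + 2 + (6−5) + 3 + 2 + 3 + 2 + 2
      = 5 + 2 + 4 + 5 + 3 + 3 + 2 + 1 + 3 + 2 + 3 + 2 + 2 = 37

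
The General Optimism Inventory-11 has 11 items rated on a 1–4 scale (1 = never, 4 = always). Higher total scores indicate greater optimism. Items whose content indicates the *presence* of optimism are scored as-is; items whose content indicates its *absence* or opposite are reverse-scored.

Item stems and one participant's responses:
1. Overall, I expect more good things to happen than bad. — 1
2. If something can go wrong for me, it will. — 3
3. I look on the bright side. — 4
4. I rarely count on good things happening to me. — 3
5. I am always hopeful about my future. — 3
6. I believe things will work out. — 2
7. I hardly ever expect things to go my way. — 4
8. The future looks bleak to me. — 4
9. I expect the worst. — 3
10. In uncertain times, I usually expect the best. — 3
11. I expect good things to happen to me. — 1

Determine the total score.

Items 2, 4, 7, 8, 9 describe the absence/opposite of optimism → reverse-score.
on a 1–4 scale, reversed = 5 − raw.
  item 1: 1
  item 2: 5 − 3 = 2
  item 3: 4
  item 4: 5 − 3 = 2
  item 5: 3
  item 6: 2
  item 7: 5 − 4 = 1
  item 8: 5 − 4 = 1
  item 9: 5 − 3 = 2
  item 10: 3
  item 11: 1
Total = 1 + 2 + 4 + 2 + 3 + 2 + 1 + 1 + 2 + 3 + 1 = 22

22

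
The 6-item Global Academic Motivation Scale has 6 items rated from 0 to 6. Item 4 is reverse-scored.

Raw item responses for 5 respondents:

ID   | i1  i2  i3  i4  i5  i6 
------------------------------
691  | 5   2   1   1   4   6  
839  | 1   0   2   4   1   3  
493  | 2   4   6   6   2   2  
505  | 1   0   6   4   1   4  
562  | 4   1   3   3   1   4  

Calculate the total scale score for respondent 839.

9

Respondent 839 raw: 1, 0, 2, 4, 1, 3.
Reverse-coded (reversed = (0+6) − raw = 6 − raw):
  item 1: 1
  item 2: 0
  item 3: 2
  item 4: 6 − 4 = 2
  item 5: 1
  item 6: 3
Sum = 1 + 0 + 2 + 2 + 1 + 3 = 9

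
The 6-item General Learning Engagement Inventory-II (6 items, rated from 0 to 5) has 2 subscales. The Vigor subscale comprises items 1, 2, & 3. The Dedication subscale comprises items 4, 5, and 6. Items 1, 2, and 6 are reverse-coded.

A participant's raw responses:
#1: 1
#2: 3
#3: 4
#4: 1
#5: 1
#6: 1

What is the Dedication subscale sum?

6

Dedication items: 4, 5, 6.
Of these, item 6 is reverse-coded; reverse-coded value = 5 − response.
  item 4: 1
  item 5: 1
  item 6: 5 − 1 = 4
Sum = 1 + 1 + 4 = 6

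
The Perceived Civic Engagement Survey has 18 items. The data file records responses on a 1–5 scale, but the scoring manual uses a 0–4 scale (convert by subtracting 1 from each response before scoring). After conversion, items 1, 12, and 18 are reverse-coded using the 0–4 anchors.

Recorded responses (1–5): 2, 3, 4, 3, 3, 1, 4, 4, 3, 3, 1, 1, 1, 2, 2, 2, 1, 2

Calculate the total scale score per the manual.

32

Convert to 0–4: 1, 2, 3, 2, 2, 0, 3, 3, 2, 2, 0, 0, 0, 1, 1, 1, 0, 1
Reverse-coded (on a 0–4 scale, reversed = 4 − raw):
  item 1: 4 − 1 = 3
  item 12: 4 − 0 = 4
  item 18: 4 − 1 = 3
Scored: 3, 2, 3, 2, 2, 0, 3, 3, 2, 2, 0, 4, 0, 1, 1, 1, 0, 3
Total = 32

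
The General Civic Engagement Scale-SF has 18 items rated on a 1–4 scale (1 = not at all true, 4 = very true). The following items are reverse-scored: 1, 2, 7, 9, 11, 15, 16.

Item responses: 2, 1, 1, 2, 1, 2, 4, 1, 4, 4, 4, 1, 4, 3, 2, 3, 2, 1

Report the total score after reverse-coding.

37

Reverse-coded items (reversed = (1+4) − raw = 5 − raw):
  item 1: 5 − 2 = 3
  item 2: 5 − 1 = 4
  item 7: 5 − 4 = 1
  item 9: 5 − 4 = 1
  item 11: 5 − 4 = 1
  item 15: 5 − 2 = 3
  item 16: 5 − 3 = 2
After reverse-coding: 3, 4, 1, 2, 1, 2, 1, 1, 1, 4, 1, 1, 4, 3, 3, 2, 2, 1
Total = 3 + 4 + 1 + 2 + 1 + 2 + 1 + 1 + 1 + 4 + 1 + 1 + 4 + 3 + 3 + 2 + 2 + 1 = 37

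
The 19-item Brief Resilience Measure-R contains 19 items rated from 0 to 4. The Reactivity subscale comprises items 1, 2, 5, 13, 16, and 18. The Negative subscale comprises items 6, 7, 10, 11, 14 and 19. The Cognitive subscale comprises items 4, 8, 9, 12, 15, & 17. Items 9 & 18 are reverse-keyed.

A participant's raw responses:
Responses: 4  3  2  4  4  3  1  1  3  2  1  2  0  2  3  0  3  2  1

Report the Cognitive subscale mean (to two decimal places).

Cognitive items: 4, 8, 9, 12, 15, 17.
Of these, item 9 is reverse-keyed; reversed = (0+4) − raw = 4 − raw.
  item 4: 4
  item 8: 1
  item 9: 4 − 3 = 1
  item 12: 2
  item 15: 3
  item 17: 3
Sum = 4 + 1 + 1 + 2 + 3 + 3 = 14
Mean = 14 / 6 = 2.33

2.33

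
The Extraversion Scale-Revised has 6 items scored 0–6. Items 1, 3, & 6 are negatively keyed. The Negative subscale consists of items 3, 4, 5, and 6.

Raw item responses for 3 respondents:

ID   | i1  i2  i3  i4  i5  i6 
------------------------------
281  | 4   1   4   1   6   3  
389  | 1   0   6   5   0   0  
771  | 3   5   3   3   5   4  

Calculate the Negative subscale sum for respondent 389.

Respondent 389 raw: 1, 0, 6, 5, 0, 0.
Negative items: 3, 4, 5, 6.
Reverse-coded (on a 0–6 scale, reversed = 6 − raw):
  item 3: 6 − 6 = 0
  item 4: 5
  item 5: 0
  item 6: 6 − 0 = 6
Sum = 0 + 5 + 0 + 6 = 11

11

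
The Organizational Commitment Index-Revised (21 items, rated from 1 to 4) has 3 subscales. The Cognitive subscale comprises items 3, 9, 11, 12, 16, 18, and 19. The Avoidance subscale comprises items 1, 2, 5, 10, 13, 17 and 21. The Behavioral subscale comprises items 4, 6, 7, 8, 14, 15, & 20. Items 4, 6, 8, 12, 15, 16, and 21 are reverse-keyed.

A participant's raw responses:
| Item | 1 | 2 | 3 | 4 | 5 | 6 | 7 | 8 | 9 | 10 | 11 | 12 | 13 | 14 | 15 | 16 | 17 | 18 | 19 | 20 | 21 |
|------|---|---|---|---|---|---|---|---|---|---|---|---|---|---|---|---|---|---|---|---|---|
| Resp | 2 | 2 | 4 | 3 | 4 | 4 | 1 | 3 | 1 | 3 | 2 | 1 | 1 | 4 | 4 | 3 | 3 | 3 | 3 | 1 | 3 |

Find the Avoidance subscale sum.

Avoidance items: 1, 2, 5, 10, 13, 17, 21.
Of these, item 21 is reverse-keyed; reversed = (1+4) − raw = 5 − raw.
  item 1: 2
  item 2: 2
  item 5: 4
  item 10: 3
  item 13: 1
  item 17: 3
  item 21: 5 − 3 = 2
Sum = 2 + 2 + 4 + 3 + 1 + 3 + 2 = 17

17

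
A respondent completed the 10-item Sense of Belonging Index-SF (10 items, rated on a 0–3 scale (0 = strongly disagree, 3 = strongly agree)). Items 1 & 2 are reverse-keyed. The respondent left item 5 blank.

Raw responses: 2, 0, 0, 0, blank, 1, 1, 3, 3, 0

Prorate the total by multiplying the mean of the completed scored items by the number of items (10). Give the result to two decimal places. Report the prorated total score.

13.33

Reverse-coded (reversed = (0+3) − raw = 3 − raw):
  item 1: 3 − 2 = 1
  item 2: 3 − 0 = 3
Completed scored items (9 of 10): 1, 3, 0, 0, 1, 1, 3, 3, 0; sum = 12.
Person mean = 12 / 9 ≈ 1.3333
Prorated total = (12 / 9) × 10 = 13.33 (to 2 dp)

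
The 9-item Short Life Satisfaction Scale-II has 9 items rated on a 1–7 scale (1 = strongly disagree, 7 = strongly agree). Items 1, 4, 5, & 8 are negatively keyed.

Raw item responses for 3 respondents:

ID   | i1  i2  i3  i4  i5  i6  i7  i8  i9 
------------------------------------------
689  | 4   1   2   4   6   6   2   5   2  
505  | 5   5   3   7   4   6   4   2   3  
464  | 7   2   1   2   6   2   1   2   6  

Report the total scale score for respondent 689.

26

Respondent 689 raw: 4, 1, 2, 4, 6, 6, 2, 5, 2.
Reverse-coded (on a 1–7 scale, reversed = 8 − raw):
  item 1: 8 − 4 = 4
  item 2: 1
  item 3: 2
  item 4: 8 − 4 = 4
  item 5: 8 − 6 = 2
  item 6: 6
  item 7: 2
  item 8: 8 − 5 = 3
  item 9: 2
Sum = 4 + 1 + 2 + 4 + 2 + 6 + 2 + 3 + 2 = 26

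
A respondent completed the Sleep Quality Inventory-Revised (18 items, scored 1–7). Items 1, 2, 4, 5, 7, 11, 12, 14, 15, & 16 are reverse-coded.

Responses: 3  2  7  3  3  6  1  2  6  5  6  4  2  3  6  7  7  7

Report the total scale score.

84

Raw sum = 80. Reverse-coded items: 1, 2, 4, 5, 7, 11, 12, 14, 15, 16; their raw sum = 38.
Each reversal replaces raw with 8 − raw, changing the total by 8 − 2·raw per item.
Total = 80 + 10·8 − 2·38 = 80 + 80 − 76 = 84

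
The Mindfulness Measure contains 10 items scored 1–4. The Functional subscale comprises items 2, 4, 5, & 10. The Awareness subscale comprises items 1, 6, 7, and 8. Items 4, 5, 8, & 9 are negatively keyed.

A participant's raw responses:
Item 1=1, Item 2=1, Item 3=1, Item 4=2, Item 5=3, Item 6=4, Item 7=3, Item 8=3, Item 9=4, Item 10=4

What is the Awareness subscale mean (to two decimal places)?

Awareness items: 1, 6, 7, 8.
Of these, item 8 is negatively keyed; on a 1–4 scale, reversed = 5 − raw.
  item 1: 1
  item 6: 4
  item 7: 3
  item 8: 5 − 3 = 2
Sum = 1 + 4 + 3 + 2 = 10
Mean = 10 / 4 = 2.50

2.50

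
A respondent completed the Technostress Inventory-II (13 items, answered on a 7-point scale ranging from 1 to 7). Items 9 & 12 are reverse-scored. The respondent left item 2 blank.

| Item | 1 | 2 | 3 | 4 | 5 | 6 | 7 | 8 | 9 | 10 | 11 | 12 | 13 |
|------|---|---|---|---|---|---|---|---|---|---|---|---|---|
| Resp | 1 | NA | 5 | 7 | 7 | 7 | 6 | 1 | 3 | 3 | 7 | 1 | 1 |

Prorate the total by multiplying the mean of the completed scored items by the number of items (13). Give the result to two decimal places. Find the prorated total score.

61.75

Reverse-coded (reverse-coded value = 8 − response):
  item 9: 8 − 3 = 5
  item 12: 8 − 1 = 7
Completed scored items (12 of 13): 1, 5, 7, 7, 7, 6, 1, 5, 3, 7, 7, 1; sum = 57.
Person mean = 57 / 12 ≈ 4.7500
Prorated total = (57 / 12) × 13 = 61.75 (to 2 dp)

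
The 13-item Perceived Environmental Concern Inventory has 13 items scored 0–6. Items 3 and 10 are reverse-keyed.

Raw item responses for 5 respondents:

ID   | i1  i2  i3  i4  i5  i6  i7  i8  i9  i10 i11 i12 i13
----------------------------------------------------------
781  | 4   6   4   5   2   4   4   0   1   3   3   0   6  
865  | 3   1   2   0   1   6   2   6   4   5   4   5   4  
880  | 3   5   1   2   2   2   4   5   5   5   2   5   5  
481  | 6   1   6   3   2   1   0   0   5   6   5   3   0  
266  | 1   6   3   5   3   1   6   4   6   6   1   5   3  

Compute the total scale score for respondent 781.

40

Respondent 781 raw: 4, 6, 4, 5, 2, 4, 4, 0, 1, 3, 3, 0, 6.
Reverse-coded (reversed = (0+6) − raw = 6 − raw):
  item 1: 4
  item 2: 6
  item 3: 6 − 4 = 2
  item 4: 5
  item 5: 2
  item 6: 4
  item 7: 4
  item 8: 0
  item 9: 1
  item 10: 6 − 3 = 3
  item 11: 3
  item 12: 0
  item 13: 6
Sum = 4 + 6 + 2 + 5 + 2 + 4 + 4 + 0 + 1 + 3 + 3 + 0 + 6 = 40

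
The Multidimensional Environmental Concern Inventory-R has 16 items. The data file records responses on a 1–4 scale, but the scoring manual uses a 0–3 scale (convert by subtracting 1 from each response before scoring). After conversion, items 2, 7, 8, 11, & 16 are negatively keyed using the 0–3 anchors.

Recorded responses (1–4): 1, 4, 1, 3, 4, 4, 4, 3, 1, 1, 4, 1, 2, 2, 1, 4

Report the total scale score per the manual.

11

Convert to 0–3: 0, 3, 0, 2, 3, 3, 3, 2, 0, 0, 3, 0, 1, 1, 0, 3
Reverse-coded (reverse-coded value = 3 − response):
  item 2: 3 − 3 = 0
  item 7: 3 − 3 = 0
  item 8: 3 − 2 = 1
  item 11: 3 − 3 = 0
  item 16: 3 − 3 = 0
Scored: 0, 0, 0, 2, 3, 3, 0, 1, 0, 0, 0, 0, 1, 1, 0, 0
Total = 11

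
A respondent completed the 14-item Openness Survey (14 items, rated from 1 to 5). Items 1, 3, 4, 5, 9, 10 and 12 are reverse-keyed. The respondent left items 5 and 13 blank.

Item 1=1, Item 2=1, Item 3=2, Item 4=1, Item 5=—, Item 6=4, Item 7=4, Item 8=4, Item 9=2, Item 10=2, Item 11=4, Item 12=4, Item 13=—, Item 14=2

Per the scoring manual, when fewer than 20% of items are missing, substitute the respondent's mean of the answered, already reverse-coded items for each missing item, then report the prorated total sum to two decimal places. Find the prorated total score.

Reverse-coded (reversed = (1+5) − raw = 6 − raw):
  item 1: 6 − 1 = 5
  item 3: 6 − 2 = 4
  item 4: 6 − 1 = 5
  item 9: 6 − 2 = 4
  item 10: 6 − 2 = 4
  item 12: 6 − 4 = 2
Completed scored items (12 of 14): 5, 1, 4, 5, 4, 4, 4, 4, 4, 4, 2, 2; sum = 43.
Person mean = 43 / 12 ≈ 3.5833
Prorated total = (43 / 12) × 14 = 50.17 (to 2 dp)

50.17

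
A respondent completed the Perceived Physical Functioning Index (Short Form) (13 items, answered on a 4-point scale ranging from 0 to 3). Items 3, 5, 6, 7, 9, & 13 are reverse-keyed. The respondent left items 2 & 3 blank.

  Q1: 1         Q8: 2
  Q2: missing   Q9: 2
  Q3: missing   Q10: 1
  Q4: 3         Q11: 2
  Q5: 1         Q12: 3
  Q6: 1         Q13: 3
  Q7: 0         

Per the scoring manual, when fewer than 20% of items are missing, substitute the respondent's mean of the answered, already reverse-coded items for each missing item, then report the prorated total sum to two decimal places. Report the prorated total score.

23.64

Reverse-coded (on a 0–3 scale, reversed = 3 − raw):
  item 5: 3 − 1 = 2
  item 6: 3 − 1 = 2
  item 7: 3 − 0 = 3
  item 9: 3 − 2 = 1
  item 13: 3 − 3 = 0
Completed scored items (11 of 13): 1, 3, 2, 2, 3, 2, 1, 1, 2, 3, 0; sum = 20.
Person mean = 20 / 11 ≈ 1.8182
Prorated total = (20 / 11) × 13 = 23.64 (to 2 dp)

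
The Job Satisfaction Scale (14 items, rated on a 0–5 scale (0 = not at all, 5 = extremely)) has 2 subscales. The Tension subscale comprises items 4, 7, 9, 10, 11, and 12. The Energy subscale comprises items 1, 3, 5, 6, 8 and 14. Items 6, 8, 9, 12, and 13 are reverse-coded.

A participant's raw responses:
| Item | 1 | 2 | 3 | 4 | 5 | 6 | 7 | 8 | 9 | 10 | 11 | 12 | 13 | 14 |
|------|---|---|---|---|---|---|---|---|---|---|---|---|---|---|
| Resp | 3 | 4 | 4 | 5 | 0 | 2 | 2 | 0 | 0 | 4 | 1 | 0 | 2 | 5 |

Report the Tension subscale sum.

22

Tension items: 4, 7, 9, 10, 11, 12.
Of these, items 9 and 12 are reverse-coded; reversed = (0+5) − raw = 5 − raw.
  item 4: 5
  item 7: 2
  item 9: 5 − 0 = 5
  item 10: 4
  item 11: 1
  item 12: 5 − 0 = 5
Sum = 5 + 2 + 5 + 4 + 1 + 5 = 22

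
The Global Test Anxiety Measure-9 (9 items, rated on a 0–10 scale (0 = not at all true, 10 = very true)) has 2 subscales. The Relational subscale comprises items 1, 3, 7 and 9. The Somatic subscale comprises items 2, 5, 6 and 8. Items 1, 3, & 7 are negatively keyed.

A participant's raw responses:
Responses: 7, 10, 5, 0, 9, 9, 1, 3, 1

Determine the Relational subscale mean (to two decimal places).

4.50

Relational items: 1, 3, 7, 9.
Of these, items 1, 3, & 7 are negatively keyed; on a 0–10 scale, reversed = 10 − raw.
  item 1: 10 − 7 = 3
  item 3: 10 − 5 = 5
  item 7: 10 − 1 = 9
  item 9: 1
Sum = 3 + 5 + 9 + 1 = 18
Mean = 18 / 4 = 4.50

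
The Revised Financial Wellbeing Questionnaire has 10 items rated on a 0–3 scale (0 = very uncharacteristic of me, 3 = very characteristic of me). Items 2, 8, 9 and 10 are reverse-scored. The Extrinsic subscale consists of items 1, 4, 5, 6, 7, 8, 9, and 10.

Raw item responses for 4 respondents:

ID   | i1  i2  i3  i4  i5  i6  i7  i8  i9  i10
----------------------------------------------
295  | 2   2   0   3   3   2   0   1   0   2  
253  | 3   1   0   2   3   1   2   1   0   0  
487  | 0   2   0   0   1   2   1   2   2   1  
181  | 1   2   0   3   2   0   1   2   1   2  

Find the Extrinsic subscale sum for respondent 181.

11

Respondent 181 raw: 1, 2, 0, 3, 2, 0, 1, 2, 1, 2.
Extrinsic items: 1, 4, 5, 6, 7, 8, 9, 10.
Reverse-coded (on a 0–3 scale, reversed = 3 − raw):
  item 1: 1
  item 4: 3
  item 5: 2
  item 6: 0
  item 7: 1
  item 8: 3 − 2 = 1
  item 9: 3 − 1 = 2
  item 10: 3 − 2 = 1
Sum = 1 + 3 + 2 + 0 + 1 + 1 + 2 + 1 = 11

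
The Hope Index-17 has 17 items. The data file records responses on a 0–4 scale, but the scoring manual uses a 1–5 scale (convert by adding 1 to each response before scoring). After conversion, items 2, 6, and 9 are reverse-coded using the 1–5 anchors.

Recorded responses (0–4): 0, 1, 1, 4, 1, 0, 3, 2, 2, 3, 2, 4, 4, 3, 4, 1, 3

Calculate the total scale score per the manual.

Convert to 1–5: 1, 2, 2, 5, 2, 1, 4, 3, 3, 4, 3, 5, 5, 4, 5, 2, 4
Reverse-coded (reversed = (1+5) − raw = 6 − raw):
  item 2: 6 − 2 = 4
  item 6: 6 − 1 = 5
  item 9: 6 − 3 = 3
Scored: 1, 4, 2, 5, 2, 5, 4, 3, 3, 4, 3, 5, 5, 4, 5, 2, 4
Total = 61

61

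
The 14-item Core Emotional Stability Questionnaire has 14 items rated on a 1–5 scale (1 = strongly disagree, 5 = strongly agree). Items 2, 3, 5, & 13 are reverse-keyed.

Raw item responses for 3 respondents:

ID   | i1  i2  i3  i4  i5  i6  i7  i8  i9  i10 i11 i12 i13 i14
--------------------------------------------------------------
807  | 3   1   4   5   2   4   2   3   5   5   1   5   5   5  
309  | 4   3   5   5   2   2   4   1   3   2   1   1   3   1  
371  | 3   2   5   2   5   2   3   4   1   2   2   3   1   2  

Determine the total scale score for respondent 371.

Respondent 371 raw: 3, 2, 5, 2, 5, 2, 3, 4, 1, 2, 2, 3, 1, 2.
Reverse-coded (reverse-coded value = 6 − response):
  item 1: 3
  item 2: 6 − 2 = 4
  item 3: 6 − 5 = 1
  item 4: 2
  item 5: 6 − 5 = 1
  item 6: 2
  item 7: 3
  item 8: 4
  item 9: 1
  item 10: 2
  item 11: 2
  item 12: 3
  item 13: 6 − 1 = 5
  item 14: 2
Sum = 3 + 4 + 1 + 2 + 1 + 2 + 3 + 4 + 1 + 2 + 2 + 3 + 5 + 2 = 35

35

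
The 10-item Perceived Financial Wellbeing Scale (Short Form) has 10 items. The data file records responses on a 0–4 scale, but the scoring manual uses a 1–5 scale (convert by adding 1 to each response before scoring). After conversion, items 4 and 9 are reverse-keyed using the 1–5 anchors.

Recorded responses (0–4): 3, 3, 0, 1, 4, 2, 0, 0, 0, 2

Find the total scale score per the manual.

Convert to 1–5: 4, 4, 1, 2, 5, 3, 1, 1, 1, 3
Reverse-coded (reversed = (1+5) − raw = 6 − raw):
  item 4: 6 − 2 = 4
  item 9: 6 − 1 = 5
Scored: 4, 4, 1, 4, 5, 3, 1, 1, 5, 3
Total = 31

31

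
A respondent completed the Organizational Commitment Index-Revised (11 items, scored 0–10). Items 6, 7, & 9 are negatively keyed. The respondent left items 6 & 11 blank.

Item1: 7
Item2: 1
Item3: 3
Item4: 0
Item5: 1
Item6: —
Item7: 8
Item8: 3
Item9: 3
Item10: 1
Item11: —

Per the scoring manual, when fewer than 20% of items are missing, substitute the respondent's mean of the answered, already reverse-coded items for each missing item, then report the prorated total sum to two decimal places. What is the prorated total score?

Reverse-coded (reversed = (0+10) − raw = 10 − raw):
  item 7: 10 − 8 = 2
  item 9: 10 − 3 = 7
Completed scored items (9 of 11): 7, 1, 3, 0, 1, 2, 3, 7, 1; sum = 25.
Person mean = 25 / 9 ≈ 2.7778
Prorated total = (25 / 9) × 11 = 30.56 (to 2 dp)

30.56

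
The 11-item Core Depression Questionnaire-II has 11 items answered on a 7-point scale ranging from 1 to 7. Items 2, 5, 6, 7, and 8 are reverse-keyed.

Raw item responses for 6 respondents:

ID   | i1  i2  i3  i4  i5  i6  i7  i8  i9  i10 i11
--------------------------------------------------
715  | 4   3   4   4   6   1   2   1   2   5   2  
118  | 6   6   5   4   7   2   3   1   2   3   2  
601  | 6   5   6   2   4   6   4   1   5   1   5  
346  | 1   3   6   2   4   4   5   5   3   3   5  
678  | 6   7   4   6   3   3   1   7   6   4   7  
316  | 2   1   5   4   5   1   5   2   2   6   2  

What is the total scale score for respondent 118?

43

Respondent 118 raw: 6, 6, 5, 4, 7, 2, 3, 1, 2, 3, 2.
Reverse-coded (reversed = (1+7) − raw = 8 − raw):
  item 1: 6
  item 2: 8 − 6 = 2
  item 3: 5
  item 4: 4
  item 5: 8 − 7 = 1
  item 6: 8 − 2 = 6
  item 7: 8 − 3 = 5
  item 8: 8 − 1 = 7
  item 9: 2
  item 10: 3
  item 11: 2
Sum = 6 + 2 + 5 + 4 + 1 + 6 + 5 + 7 + 2 + 3 + 2 = 43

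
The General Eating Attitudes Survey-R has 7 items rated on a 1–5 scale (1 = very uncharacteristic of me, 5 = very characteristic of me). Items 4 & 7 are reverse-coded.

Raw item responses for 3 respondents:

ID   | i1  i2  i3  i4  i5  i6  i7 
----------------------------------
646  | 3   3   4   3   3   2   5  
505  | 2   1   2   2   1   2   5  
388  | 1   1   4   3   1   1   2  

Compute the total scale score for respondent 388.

15

Respondent 388 raw: 1, 1, 4, 3, 1, 1, 2.
Reverse-coded (reversed = (1+5) − raw = 6 − raw):
  item 1: 1
  item 2: 1
  item 3: 4
  item 4: 6 − 3 = 3
  item 5: 1
  item 6: 1
  item 7: 6 − 2 = 4
Sum = 1 + 1 + 4 + 3 + 1 + 1 + 4 = 15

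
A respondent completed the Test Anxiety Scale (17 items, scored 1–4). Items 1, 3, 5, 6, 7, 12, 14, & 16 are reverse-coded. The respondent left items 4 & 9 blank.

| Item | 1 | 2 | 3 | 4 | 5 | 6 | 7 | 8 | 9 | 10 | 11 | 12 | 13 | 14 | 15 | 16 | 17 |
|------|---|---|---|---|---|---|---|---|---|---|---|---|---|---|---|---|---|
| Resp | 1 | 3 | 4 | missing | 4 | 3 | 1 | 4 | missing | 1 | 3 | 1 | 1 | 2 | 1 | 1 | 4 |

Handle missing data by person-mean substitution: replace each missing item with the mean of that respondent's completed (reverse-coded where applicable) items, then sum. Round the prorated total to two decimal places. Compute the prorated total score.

Reverse-coded (reversed = (1+4) − raw = 5 − raw):
  item 1: 5 − 1 = 4
  item 3: 5 − 4 = 1
  item 5: 5 − 4 = 1
  item 6: 5 − 3 = 2
  item 7: 5 − 1 = 4
  item 12: 5 − 1 = 4
  item 14: 5 − 2 = 3
  item 16: 5 − 1 = 4
Completed scored items (15 of 17): 4, 3, 1, 1, 2, 4, 4, 1, 3, 4, 1, 3, 1, 4, 4; sum = 40.
Person mean = 40 / 15 ≈ 2.6667
Prorated total = (40 / 15) × 17 = 45.33 (to 2 dp)

45.33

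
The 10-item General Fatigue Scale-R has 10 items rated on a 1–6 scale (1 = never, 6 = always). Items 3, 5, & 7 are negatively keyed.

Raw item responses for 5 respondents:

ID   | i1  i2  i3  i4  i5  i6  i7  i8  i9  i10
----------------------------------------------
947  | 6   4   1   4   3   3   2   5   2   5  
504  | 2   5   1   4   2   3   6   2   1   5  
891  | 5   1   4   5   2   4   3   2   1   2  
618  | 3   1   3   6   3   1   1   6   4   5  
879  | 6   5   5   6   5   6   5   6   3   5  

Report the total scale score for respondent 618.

40

Respondent 618 raw: 3, 1, 3, 6, 3, 1, 1, 6, 4, 5.
Reverse-coded (on a 1–6 scale, reversed = 7 − raw):
  item 1: 3
  item 2: 1
  item 3: 7 − 3 = 4
  item 4: 6
  item 5: 7 − 3 = 4
  item 6: 1
  item 7: 7 − 1 = 6
  item 8: 6
  item 9: 4
  item 10: 5
Sum = 3 + 1 + 4 + 6 + 4 + 1 + 6 + 6 + 4 + 5 = 40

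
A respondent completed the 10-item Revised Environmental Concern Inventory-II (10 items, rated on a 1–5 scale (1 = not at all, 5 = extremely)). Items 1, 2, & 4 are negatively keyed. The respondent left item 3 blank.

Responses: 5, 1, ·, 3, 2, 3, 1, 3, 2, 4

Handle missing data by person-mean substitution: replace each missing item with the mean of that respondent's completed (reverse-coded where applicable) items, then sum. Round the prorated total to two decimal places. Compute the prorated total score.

26.67

Reverse-coded (reverse-coded value = 6 − response):
  item 1: 6 − 5 = 1
  item 2: 6 − 1 = 5
  item 4: 6 − 3 = 3
Completed scored items (9 of 10): 1, 5, 3, 2, 3, 1, 3, 2, 4; sum = 24.
Person mean = 24 / 9 ≈ 2.6667
Prorated total = (24 / 9) × 10 = 26.67 (to 2 dp)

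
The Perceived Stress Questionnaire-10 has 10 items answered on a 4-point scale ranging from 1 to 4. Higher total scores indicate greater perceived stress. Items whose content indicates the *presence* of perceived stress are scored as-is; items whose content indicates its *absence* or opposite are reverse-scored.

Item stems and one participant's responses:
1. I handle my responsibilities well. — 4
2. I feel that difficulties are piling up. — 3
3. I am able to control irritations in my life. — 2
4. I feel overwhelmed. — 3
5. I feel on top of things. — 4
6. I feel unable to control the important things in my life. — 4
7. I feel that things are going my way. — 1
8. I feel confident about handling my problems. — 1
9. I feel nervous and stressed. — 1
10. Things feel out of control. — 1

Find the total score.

25

Items 1, 3, 5, 7, 8 describe the absence/opposite of perceived stress → reverse-score.
reverse-coded value = 5 − response.
  item 1: 5 − 4 = 1
  item 2: 3
  item 3: 5 − 2 = 3
  item 4: 3
  item 5: 5 − 4 = 1
  item 6: 4
  item 7: 5 − 1 = 4
  item 8: 5 − 1 = 4
  item 9: 1
  item 10: 1
Total = 1 + 3 + 3 + 3 + 1 + 4 + 4 + 4 + 1 + 1 = 25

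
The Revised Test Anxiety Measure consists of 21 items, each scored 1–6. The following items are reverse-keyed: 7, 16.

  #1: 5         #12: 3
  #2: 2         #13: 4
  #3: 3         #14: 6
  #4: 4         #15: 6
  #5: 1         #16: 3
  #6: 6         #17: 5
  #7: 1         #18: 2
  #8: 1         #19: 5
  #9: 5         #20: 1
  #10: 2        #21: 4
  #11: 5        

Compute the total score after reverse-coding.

80

Reverse-coded items (reversed = (1+6) − raw = 7 − raw):
  item 7: 7 − 1 = 6
  item 16: 7 − 3 = 4
Scored items: 5, 2, 3, 4, 1, 6, 6, 1, 5, 2, 5, 3, 4, 6, 6, 4, 5, 2, 5, 1, 4
Total = 5 + 2 + 3 + 4 + 1 + 6 + 6 + 1 + 5 + 2 + 5 + 3 + 4 + 6 + 6 + 4 + 5 + 2 + 5 + 1 + 4 = 80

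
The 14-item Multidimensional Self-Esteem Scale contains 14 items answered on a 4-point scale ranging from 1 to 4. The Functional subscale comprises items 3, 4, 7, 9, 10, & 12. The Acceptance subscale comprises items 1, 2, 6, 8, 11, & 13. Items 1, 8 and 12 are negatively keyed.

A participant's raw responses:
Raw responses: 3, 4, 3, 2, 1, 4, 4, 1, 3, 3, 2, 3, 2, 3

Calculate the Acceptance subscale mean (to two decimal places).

Acceptance items: 1, 2, 6, 8, 11, 13.
Of these, items 1 & 8 are negatively keyed; on a 1–4 scale, reversed = 5 − raw.
  item 1: 5 − 3 = 2
  item 2: 4
  item 6: 4
  item 8: 5 − 1 = 4
  item 11: 2
  item 13: 2
Sum = 2 + 4 + 4 + 4 + 2 + 2 = 18
Mean = 18 / 6 = 3.00

3.00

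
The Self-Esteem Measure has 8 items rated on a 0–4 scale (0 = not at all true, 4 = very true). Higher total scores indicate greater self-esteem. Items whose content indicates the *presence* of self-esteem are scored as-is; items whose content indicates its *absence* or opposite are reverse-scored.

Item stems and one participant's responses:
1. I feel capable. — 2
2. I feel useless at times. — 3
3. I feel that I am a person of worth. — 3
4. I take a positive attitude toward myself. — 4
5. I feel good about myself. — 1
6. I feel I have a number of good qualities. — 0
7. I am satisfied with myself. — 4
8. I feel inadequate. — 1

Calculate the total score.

Items 2, 8 describe the absence/opposite of self-esteem → reverse-score.
reversed = (0+4) − raw = 4 − raw.
  item 1: 2
  item 2: 4 − 3 = 1
  item 3: 3
  item 4: 4
  item 5: 1
  item 6: 0
  item 7: 4
  item 8: 4 − 1 = 3
Total = 2 + 1 + 3 + 4 + 1 + 0 + 4 + 3 = 18

18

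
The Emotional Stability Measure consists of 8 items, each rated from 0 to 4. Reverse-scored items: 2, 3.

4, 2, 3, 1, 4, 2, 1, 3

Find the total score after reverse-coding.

18

Reverse-coded items (on a 0–4 scale, reversed = 4 − raw):
  item 2: 4 − 2 = 2
  item 3: 4 − 3 = 1
Scored items: 4, 2, 1, 1, 4, 2, 1, 3
Total = 4 + 2 + 1 + 1 + 4 + 2 + 1 + 3 = 18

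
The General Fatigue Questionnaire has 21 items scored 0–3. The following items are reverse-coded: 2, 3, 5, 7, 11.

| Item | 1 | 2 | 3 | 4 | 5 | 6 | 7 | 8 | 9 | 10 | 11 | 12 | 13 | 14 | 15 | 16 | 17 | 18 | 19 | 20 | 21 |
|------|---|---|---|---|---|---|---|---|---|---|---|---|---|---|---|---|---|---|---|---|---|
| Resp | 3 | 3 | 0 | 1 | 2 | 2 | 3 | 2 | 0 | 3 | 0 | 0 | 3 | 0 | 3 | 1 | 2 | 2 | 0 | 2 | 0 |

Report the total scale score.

31

Raw sum = 32. Reverse-coded items: 2, 3, 5, 7, 11; their raw sum = 8.
Each reversal replaces raw with 3 − raw, changing the total by 3 − 2·raw per item.
Total = 32 + 5·3 − 2·8 = 32 + 15 − 16 = 31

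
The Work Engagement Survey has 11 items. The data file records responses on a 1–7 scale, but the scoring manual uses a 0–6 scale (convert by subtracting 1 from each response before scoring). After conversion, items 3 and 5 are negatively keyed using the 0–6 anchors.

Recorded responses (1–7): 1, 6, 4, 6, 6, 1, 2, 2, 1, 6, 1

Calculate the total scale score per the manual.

21

Convert to 0–6: 0, 5, 3, 5, 5, 0, 1, 1, 0, 5, 0
Reverse-coded (reversed = (0+6) − raw = 6 − raw):
  item 3: 6 − 3 = 3
  item 5: 6 − 5 = 1
Scored: 0, 5, 3, 5, 1, 0, 1, 1, 0, 5, 0
Total = 21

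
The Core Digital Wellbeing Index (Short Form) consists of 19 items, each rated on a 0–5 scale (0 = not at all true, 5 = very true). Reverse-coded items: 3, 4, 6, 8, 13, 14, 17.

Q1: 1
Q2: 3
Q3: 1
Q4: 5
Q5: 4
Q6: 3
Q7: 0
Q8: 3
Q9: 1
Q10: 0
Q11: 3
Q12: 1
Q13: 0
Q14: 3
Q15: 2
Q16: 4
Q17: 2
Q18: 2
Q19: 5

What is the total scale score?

44

Reverse-coded items use 5 − raw:
  item 3: 5 − 1 = 4
  item 4: 5 − 5 = 0
  item 6: 5 − 3 = 2
  item 8: 5 − 3 = 2
  item 13: 5 − 0 = 5
  item 14: 5 − 3 = 2
  item 17: 5 − 2 = 3
After reverse-coding: 1, 3, 4, 0, 4, 2, 0, 2, 1, 0, 3, 1, 5, 2, 2, 4, 3, 2, 5
Total = 1 + 3 + 4 + 0 + 4 + 2 + 0 + 2 + 1 + 0 + 3 + 1 + 5 + 2 + 2 + 4 + 3 + 2 + 5 = 44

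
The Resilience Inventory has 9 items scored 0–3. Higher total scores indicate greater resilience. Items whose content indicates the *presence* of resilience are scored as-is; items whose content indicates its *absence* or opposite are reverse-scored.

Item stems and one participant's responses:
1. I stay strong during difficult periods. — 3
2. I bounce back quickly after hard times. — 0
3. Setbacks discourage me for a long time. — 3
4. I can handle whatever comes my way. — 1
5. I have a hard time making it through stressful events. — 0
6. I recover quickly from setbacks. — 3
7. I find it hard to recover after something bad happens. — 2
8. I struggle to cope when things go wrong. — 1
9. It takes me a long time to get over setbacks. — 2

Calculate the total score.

14

Items 3, 5, 7, 8, 9 describe the absence/opposite of resilience → reverse-score.
reversed = (0+3) − raw = 3 − raw.
  item 1: 3
  item 2: 0
  item 3: 3 − 3 = 0
  item 4: 1
  item 5: 3 − 0 = 3
  item 6: 3
  item 7: 3 − 2 = 1
  item 8: 3 − 1 = 2
  item 9: 3 − 2 = 1
Total = 3 + 0 + 0 + 1 + 3 + 3 + 1 + 2 + 1 = 14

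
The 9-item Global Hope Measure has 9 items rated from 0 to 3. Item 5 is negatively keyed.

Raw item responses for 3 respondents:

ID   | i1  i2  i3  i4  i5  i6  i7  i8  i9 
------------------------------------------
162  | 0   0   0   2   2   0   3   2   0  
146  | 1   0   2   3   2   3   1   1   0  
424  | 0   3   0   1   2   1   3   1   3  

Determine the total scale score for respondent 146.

12

Respondent 146 raw: 1, 0, 2, 3, 2, 3, 1, 1, 0.
Reverse-coded (on a 0–3 scale, reversed = 3 − raw):
  item 1: 1
  item 2: 0
  item 3: 2
  item 4: 3
  item 5: 3 − 2 = 1
  item 6: 3
  item 7: 1
  item 8: 1
  item 9: 0
Sum = 1 + 0 + 2 + 3 + 1 + 3 + 1 + 1 + 0 = 12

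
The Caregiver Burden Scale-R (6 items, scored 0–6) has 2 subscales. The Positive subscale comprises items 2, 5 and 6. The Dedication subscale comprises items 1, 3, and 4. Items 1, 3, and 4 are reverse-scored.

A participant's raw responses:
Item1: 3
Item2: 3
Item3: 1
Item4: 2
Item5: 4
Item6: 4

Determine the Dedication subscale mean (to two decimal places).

4.00

Dedication items: 1, 3, 4.
Of these, items 1, 3, & 4 are reverse-scored; reverse-coded value = 6 − response.
  item 1: 6 − 3 = 3
  item 3: 6 − 1 = 5
  item 4: 6 − 2 = 4
Sum = 3 + 5 + 4 = 12
Mean = 12 / 3 = 4.00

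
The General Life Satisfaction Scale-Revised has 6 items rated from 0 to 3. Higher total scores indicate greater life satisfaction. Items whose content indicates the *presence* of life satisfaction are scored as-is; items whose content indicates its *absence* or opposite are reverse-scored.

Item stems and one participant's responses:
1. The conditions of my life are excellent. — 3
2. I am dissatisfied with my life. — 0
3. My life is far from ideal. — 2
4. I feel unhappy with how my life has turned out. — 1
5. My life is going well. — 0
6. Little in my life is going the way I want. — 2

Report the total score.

Items 2, 3, 4, 6 describe the absence/opposite of life satisfaction → reverse-score.
reverse-coded value = 3 − response.
  item 1: 3
  item 2: 3 − 0 = 3
  item 3: 3 − 2 = 1
  item 4: 3 − 1 = 2
  item 5: 0
  item 6: 3 − 2 = 1
Total = 3 + 3 + 1 + 2 + 0 + 1 = 10

10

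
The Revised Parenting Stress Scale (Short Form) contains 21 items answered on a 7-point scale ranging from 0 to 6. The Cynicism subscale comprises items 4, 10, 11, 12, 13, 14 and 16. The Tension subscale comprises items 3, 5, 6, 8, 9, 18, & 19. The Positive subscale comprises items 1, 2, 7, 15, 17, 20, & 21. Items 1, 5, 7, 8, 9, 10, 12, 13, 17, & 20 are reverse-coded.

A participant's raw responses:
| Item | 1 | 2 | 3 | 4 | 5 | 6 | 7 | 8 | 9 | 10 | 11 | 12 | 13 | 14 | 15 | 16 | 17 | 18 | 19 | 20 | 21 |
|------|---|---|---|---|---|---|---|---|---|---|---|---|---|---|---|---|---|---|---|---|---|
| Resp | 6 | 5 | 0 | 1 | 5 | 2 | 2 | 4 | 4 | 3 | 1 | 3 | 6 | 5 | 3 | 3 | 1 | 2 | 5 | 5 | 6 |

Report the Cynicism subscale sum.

Cynicism items: 4, 10, 11, 12, 13, 14, 16.
Of these, items 10, 12, and 13 are reverse-coded; reversed = (0+6) − raw = 6 − raw.
  item 4: 1
  item 10: 6 − 3 = 3
  item 11: 1
  item 12: 6 − 3 = 3
  item 13: 6 − 6 = 0
  item 14: 5
  item 16: 3
Sum = 1 + 3 + 1 + 3 + 0 + 5 + 3 = 16

16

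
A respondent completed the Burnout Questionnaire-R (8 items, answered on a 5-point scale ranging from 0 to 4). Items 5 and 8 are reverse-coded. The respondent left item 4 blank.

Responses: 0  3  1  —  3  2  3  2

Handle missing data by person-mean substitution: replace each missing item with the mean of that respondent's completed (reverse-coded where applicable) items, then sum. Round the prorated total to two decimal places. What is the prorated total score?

13.71

Reverse-coded (on a 0–4 scale, reversed = 4 − raw):
  item 5: 4 − 3 = 1
  item 8: 4 − 2 = 2
Completed scored items (7 of 8): 0, 3, 1, 1, 2, 3, 2; sum = 12.
Person mean = 12 / 7 ≈ 1.7143
Prorated total = (12 / 7) × 8 = 13.71 (to 2 dp)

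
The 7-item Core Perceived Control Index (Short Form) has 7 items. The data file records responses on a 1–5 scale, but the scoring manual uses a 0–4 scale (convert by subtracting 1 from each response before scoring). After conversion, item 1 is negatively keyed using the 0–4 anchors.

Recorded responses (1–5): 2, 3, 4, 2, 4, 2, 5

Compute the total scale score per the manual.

Convert to 0–4: 1, 2, 3, 1, 3, 1, 4
Reverse-coded (reversed = (0+4) − raw = 4 − raw):
  item 1: 4 − 1 = 3
Scored: 3, 2, 3, 1, 3, 1, 4
Total = 17

17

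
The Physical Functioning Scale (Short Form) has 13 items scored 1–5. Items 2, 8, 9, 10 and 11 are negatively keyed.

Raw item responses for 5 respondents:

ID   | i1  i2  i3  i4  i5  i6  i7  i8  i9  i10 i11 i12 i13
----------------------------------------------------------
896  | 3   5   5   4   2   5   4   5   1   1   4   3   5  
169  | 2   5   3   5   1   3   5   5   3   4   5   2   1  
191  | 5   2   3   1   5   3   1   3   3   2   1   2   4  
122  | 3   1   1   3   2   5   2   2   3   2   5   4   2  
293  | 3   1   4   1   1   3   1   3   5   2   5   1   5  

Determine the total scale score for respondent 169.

Respondent 169 raw: 2, 5, 3, 5, 1, 3, 5, 5, 3, 4, 5, 2, 1.
Reverse-coded (reverse-coded value = 6 − response):
  item 1: 2
  item 2: 6 − 5 = 1
  item 3: 3
  item 4: 5
  item 5: 1
  item 6: 3
  item 7: 5
  item 8: 6 − 5 = 1
  item 9: 6 − 3 = 3
  item 10: 6 − 4 = 2
  item 11: 6 − 5 = 1
  item 12: 2
  item 13: 1
Sum = 2 + 1 + 3 + 5 + 1 + 3 + 5 + 1 + 3 + 2 + 1 + 2 + 1 = 30

30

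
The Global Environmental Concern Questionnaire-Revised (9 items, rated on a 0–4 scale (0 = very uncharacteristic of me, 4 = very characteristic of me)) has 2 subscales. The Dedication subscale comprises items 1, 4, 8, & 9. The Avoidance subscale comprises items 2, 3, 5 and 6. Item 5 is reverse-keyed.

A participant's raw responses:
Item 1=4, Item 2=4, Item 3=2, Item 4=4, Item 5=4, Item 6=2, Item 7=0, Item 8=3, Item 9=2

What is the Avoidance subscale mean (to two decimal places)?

Avoidance items: 2, 3, 5, 6.
Of these, item 5 is reverse-keyed; reverse-coded value = 4 − response.
  item 2: 4
  item 3: 2
  item 5: 4 − 4 = 0
  item 6: 2
Sum = 4 + 2 + 0 + 2 = 8
Mean = 8 / 4 = 2.00

2.00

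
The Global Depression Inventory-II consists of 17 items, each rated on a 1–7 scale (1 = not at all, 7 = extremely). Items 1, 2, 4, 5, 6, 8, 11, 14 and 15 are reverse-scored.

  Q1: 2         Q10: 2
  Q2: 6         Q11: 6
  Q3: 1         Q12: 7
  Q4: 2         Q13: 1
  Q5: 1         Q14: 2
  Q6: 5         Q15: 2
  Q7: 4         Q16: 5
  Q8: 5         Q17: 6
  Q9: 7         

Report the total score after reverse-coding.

74

Reversing items 1, 2, 4, 5, 6, 8, 11, 14, & 15 with 8 − raw:
Total = (8−2) + (8−6) + 1 + (8−2) + (8−1) + (8−5) + 4 + (8−5) + 7 + 2 + (8−6) + 7 + 1 + (8−2) + (8−2) + 5 + 6
      = 6 + 2 + 1 + 6 + 7 + 3 + 4 + 3 + 7 + 2 + 2 + 7 + 1 + 6 + 6 + 5 + 6 = 74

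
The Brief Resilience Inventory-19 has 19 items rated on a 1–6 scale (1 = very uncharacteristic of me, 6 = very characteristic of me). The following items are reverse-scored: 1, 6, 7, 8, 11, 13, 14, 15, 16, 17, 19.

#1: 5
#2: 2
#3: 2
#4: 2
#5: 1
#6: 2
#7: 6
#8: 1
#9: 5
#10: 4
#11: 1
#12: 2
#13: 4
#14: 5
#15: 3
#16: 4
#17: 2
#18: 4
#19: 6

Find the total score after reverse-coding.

60

Apply reverse scoring (reverse-coded value = 7 − response):
  item 1: 7 − 5 = 2
  item 6: 7 − 2 = 5
  item 7: 7 − 6 = 1
  item 8: 7 − 1 = 6
  item 11: 7 − 1 = 6
  item 13: 7 − 4 = 3
  item 14: 7 − 5 = 2
  item 15: 7 − 3 = 4
  item 16: 7 − 4 = 3
  item 17: 7 − 2 = 5
  item 19: 7 − 6 = 1
Scored items: 2, 2, 2, 2, 1, 5, 1, 6, 5, 4, 6, 2, 3, 2, 4, 3, 5, 4, 1
Total = 2 + 2 + 2 + 2 + 1 + 5 + 1 + 6 + 5 + 4 + 6 + 2 + 3 + 2 + 4 + 3 + 5 + 4 + 1 = 60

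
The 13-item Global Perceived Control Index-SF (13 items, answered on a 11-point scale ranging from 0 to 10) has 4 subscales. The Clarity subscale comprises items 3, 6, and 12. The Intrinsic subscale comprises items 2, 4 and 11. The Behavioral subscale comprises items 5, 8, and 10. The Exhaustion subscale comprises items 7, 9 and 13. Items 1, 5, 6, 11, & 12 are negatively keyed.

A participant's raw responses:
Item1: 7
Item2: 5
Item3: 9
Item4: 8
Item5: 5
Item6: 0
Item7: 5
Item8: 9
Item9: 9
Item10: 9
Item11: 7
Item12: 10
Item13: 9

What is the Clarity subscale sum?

Clarity items: 3, 6, 12.
Of these, items 6 & 12 are negatively keyed; on a 0–10 scale, reversed = 10 − raw.
  item 3: 9
  item 6: 10 − 0 = 10
  item 12: 10 − 10 = 0
Sum = 9 + 10 + 0 = 19

19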